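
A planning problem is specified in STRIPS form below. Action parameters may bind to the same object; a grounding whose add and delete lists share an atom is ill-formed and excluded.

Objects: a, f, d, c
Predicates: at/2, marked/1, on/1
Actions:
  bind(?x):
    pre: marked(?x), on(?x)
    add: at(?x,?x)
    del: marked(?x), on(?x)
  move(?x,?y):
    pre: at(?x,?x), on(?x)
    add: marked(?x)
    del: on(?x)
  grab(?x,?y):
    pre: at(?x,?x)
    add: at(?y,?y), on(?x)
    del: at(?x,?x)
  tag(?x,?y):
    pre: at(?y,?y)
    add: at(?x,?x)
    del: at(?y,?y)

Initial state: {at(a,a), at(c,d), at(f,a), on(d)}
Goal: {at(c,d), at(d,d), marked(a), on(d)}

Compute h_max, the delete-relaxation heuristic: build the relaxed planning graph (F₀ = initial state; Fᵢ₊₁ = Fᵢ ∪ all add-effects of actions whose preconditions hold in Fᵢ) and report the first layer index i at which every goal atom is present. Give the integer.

F0 = init (4 atoms)
F1 = F0 ∪ {at(c,c), at(d,d), at(f,f), on(a)}  (8 atoms)
F2 = F1 ∪ {marked(a), marked(d), on(c), on(f)}  (12 atoms)
goal ⊆ F2  ⇒  h_max = 2

2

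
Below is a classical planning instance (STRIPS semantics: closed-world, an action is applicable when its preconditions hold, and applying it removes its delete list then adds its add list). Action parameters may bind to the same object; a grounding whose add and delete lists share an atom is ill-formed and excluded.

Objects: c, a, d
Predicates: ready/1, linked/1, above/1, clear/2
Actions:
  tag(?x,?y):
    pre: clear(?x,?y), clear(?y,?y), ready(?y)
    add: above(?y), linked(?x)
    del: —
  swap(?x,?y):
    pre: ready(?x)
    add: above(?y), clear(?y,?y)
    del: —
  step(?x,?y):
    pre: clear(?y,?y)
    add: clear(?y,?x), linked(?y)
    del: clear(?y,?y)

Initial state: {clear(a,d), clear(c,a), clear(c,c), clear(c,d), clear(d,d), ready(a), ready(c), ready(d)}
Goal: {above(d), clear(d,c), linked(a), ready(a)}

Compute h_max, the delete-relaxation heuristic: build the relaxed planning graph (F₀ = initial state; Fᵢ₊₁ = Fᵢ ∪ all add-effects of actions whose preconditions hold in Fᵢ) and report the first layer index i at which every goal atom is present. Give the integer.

1

F0 = init (8 atoms)
F1 = F0 ∪ {above(a), above(c), above(d), clear(a,a), clear(d,a), clear(d,c), linked(a), linked(c), linked(d)}  (17 atoms)
goal ⊆ F1  ⇒  h_max = 1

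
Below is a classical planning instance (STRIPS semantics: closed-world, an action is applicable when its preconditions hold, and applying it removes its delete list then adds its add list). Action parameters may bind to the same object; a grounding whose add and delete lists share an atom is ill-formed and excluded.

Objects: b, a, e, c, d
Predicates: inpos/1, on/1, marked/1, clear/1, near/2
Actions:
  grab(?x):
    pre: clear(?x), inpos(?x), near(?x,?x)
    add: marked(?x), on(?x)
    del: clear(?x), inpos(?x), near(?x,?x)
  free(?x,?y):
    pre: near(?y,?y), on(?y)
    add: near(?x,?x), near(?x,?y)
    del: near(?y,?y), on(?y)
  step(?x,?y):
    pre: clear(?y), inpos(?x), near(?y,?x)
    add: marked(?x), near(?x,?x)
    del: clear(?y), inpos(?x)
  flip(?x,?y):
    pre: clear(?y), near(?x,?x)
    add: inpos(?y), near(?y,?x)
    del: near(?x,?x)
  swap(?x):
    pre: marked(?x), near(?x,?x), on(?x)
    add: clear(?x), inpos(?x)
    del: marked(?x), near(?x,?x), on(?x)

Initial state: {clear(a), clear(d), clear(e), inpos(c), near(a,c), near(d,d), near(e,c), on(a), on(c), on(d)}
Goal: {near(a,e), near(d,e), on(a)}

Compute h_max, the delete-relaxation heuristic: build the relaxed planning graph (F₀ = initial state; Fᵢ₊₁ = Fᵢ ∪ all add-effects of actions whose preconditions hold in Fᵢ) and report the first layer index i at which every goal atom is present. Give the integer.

2

F0 = init (10 atoms)
F1 = F0 ∪ {inpos(a), inpos(e), marked(c), near(a,a), near(a,d), near(b,b), near(b,d), near(c,c), near(c,d), near(e,d), near(e,e)}  (21 atoms)
F2 = F1 ∪ {clear(c), inpos(d), marked(a), marked(e), near(a,b), near(a,e), near(b,a), near(b,c), near(c,a), near(d,a), near(d,b), near(d,c), near(d,e), near(e,a), near(e,b), on(e)}  (37 atoms)
goal ⊆ F2  ⇒  h_max = 2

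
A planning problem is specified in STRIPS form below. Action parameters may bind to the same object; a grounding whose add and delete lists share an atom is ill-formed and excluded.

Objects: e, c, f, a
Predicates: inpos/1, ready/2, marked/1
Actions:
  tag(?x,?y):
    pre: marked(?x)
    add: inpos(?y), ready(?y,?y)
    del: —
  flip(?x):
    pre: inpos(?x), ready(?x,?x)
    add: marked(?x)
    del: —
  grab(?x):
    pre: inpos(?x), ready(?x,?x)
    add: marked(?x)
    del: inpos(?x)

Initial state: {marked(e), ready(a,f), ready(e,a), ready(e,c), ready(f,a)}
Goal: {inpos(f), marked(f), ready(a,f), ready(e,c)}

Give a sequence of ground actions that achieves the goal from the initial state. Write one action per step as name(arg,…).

tag(e,f); flip(f)

1. tag(e,f)  →  {inpos(f), marked(e), ready(a,f), ready(e,a), ready(e,c), ready(f,a), ready(f,f)}
2. flip(f)  →  {inpos(f), marked(e), marked(f), ready(a,f), ready(e,a), ready(e,c), ready(f,a), ready(f,f)}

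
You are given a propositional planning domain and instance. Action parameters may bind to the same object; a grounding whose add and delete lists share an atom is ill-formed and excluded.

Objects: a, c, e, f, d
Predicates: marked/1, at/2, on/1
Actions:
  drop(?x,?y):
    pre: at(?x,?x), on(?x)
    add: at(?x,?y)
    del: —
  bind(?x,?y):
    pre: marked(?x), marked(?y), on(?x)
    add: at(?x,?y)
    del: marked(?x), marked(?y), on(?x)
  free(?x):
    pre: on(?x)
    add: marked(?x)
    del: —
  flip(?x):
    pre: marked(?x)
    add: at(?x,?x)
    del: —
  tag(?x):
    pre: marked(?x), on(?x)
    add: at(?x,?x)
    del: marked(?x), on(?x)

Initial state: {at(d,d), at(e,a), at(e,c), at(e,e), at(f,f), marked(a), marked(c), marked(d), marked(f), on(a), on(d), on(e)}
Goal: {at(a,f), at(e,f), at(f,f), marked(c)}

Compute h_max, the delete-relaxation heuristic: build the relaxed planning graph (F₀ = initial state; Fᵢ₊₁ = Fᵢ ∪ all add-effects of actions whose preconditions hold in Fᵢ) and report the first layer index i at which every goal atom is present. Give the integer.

F0 = init (12 atoms)
F1 = F0 ∪ {at(a,a), at(a,c), at(a,d), at(a,f), at(c,c), at(d,a), at(d,c), at(d,e), at(d,f), at(e,d), at(e,f), marked(e)}  (24 atoms)
goal ⊆ F1  ⇒  h_max = 1

1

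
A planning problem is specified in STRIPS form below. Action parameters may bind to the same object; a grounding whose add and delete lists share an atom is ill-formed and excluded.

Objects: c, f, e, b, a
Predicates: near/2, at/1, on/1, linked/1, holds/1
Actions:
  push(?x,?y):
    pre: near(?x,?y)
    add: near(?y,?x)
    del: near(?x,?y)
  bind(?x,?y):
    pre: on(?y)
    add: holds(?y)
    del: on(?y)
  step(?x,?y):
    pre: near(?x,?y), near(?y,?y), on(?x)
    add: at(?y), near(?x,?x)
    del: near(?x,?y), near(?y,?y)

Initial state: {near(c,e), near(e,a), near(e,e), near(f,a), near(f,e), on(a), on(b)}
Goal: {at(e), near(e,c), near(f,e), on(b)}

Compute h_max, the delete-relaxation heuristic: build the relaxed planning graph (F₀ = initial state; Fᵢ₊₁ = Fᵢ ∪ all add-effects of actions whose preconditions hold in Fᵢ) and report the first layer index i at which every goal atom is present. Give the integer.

2

F0 = init (7 atoms)
F1 = F0 ∪ {holds(a), holds(b), near(a,e), near(a,f), near(e,c), near(e,f)}  (13 atoms)
F2 = F1 ∪ {at(e), near(a,a)}  (15 atoms)
goal ⊆ F2  ⇒  h_max = 2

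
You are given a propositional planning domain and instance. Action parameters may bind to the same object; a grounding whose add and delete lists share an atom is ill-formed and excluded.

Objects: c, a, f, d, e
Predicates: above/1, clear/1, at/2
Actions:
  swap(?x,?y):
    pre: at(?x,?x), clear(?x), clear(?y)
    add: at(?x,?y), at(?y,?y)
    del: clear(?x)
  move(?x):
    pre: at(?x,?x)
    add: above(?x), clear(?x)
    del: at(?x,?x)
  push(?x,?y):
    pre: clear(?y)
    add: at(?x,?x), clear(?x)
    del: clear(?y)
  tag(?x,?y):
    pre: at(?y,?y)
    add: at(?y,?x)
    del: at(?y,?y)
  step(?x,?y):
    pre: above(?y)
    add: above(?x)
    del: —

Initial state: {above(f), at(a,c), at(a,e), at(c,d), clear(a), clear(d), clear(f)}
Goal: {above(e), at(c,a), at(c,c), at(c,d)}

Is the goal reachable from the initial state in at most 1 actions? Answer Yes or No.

1. push(c,f)  →  {above(f), at(a,c), at(a,e), at(c,c), at(c,d), clear(a), clear(c), clear(d)}
2. swap(c,a)  →  {above(f), at(a,a), at(a,c), at(a,e), at(c,a), at(c,c), at(c,d), clear(a), clear(d)}
3. step(e,f)  →  {above(e), above(f), at(a,a), at(a,c), at(a,e), at(c,a), at(c,c), at(c,d), clear(a), clear(d)}
optimal plan length = 3; 3 > 1

No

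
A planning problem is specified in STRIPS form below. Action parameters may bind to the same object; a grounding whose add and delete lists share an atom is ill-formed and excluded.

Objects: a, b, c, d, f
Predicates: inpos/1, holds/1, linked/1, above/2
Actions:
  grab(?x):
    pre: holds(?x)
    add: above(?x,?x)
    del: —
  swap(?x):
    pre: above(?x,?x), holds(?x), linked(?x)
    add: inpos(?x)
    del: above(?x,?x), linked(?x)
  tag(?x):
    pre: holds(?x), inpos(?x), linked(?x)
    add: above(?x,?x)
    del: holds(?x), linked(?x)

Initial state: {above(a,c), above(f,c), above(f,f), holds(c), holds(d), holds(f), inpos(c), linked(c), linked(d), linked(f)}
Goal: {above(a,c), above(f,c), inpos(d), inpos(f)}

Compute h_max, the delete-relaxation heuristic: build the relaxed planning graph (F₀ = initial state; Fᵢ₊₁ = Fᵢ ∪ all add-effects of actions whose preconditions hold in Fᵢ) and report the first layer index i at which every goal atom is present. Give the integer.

F0 = init (10 atoms)
F1 = F0 ∪ {above(c,c), above(d,d), inpos(f)}  (13 atoms)
F2 = F1 ∪ {inpos(d)}  (14 atoms)
goal ⊆ F2  ⇒  h_max = 2

2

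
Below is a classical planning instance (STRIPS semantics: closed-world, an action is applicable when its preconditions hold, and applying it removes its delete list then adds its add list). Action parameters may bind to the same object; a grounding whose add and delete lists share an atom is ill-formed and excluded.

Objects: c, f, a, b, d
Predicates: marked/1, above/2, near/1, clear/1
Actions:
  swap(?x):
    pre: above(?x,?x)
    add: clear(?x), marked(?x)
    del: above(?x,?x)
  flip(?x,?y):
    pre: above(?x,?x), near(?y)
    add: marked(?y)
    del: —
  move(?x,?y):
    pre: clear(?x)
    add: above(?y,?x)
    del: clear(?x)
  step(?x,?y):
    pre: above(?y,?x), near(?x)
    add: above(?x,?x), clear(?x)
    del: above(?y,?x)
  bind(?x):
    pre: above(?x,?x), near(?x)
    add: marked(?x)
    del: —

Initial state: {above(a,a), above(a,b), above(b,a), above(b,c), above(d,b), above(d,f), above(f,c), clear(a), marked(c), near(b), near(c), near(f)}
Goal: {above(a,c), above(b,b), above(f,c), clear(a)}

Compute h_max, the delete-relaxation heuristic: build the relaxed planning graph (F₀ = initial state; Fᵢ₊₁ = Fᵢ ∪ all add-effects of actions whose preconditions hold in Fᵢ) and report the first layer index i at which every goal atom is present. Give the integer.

F0 = init (12 atoms)
F1 = F0 ∪ {above(b,b), above(c,a), above(c,c), above(d,a), above(f,a), above(f,f), clear(b), clear(c), clear(f), marked(a), marked(b), marked(f)}  (24 atoms)
F2 = F1 ∪ {above(a,c), above(a,f), above(b,f), above(c,b), above(c,f), above(d,c), above(f,b)}  (31 atoms)
goal ⊆ F2  ⇒  h_max = 2

2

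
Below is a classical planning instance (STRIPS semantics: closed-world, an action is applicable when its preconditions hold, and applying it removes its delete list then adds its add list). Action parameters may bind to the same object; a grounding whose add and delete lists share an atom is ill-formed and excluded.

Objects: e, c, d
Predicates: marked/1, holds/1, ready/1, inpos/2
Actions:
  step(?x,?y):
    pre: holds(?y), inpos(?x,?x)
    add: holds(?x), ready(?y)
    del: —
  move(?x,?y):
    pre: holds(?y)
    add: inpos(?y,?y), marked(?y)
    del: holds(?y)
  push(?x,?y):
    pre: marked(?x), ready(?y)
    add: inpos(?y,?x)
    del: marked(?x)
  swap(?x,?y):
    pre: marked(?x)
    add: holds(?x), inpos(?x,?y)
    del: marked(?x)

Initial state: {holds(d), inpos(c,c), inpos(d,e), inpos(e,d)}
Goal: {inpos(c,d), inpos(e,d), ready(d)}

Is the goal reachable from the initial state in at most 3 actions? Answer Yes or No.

Yes

1. step(c,d)  →  {holds(c), holds(d), inpos(c,c), inpos(d,e), inpos(e,d), ready(d)}
2. move(e,c)  →  {holds(d), inpos(c,c), inpos(d,e), inpos(e,d), marked(c), ready(d)}
3. swap(c,d)  →  {holds(c), holds(d), inpos(c,c), inpos(c,d), inpos(d,e), inpos(e,d), ready(d)}
optimal plan length = 3; 3 ≤ 3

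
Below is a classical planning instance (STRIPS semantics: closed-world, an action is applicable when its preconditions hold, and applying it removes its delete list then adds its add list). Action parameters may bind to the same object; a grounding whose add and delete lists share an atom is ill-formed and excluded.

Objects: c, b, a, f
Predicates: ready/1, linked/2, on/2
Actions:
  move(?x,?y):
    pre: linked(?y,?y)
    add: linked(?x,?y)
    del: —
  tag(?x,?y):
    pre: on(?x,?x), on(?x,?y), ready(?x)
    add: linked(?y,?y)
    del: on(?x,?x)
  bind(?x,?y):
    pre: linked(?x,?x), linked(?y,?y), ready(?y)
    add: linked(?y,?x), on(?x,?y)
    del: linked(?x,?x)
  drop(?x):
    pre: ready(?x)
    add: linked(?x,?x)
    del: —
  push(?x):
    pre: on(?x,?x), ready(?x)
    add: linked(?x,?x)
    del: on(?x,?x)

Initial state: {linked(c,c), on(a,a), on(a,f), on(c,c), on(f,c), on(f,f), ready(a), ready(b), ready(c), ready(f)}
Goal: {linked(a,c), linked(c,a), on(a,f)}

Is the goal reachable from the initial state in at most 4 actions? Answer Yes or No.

Yes

1. move(a,c)  →  {linked(a,c), linked(c,c), on(a,a), on(a,f), on(c,c), on(f,c), on(f,f), ready(a), ready(b), ready(c), ready(f)}
2. tag(a,a)  →  {linked(a,a), linked(a,c), linked(c,c), on(a,f), on(c,c), on(f,c), on(f,f), ready(a), ready(b), ready(c), ready(f)}
3. move(c,a)  →  {linked(a,a), linked(a,c), linked(c,a), linked(c,c), on(a,f), on(c,c), on(f,c), on(f,f), ready(a), ready(b), ready(c), ready(f)}
optimal plan length = 3; 3 ≤ 4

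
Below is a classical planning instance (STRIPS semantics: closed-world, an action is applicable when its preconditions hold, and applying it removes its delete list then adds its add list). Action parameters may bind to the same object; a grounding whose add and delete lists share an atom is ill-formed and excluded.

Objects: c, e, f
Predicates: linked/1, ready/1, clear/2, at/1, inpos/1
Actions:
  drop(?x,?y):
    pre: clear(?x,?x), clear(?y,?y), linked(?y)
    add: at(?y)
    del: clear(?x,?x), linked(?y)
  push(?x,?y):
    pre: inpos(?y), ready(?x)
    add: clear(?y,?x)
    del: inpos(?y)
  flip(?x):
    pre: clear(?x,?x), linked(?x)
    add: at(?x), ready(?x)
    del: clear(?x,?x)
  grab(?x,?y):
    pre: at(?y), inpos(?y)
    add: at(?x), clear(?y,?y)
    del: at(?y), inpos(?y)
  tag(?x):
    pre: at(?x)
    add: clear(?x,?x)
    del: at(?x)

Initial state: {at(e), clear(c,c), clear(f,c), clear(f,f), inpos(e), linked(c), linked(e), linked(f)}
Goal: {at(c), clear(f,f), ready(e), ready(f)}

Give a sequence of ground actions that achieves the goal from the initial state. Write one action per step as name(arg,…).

1. flip(f)  →  {at(e), at(f), clear(c,c), clear(f,c), inpos(e), linked(c), linked(e), linked(f), ready(f)}
2. grab(c,e)  →  {at(c), at(f), clear(c,c), clear(e,e), clear(f,c), linked(c), linked(e), linked(f), ready(f)}
3. flip(e)  →  {at(c), at(e), at(f), clear(c,c), clear(f,c), linked(c), linked(e), linked(f), ready(e), ready(f)}
4. tag(f)  →  {at(c), at(e), clear(c,c), clear(f,c), clear(f,f), linked(c), linked(e), linked(f), ready(e), ready(f)}

flip(f); grab(c,e); flip(e); tag(f)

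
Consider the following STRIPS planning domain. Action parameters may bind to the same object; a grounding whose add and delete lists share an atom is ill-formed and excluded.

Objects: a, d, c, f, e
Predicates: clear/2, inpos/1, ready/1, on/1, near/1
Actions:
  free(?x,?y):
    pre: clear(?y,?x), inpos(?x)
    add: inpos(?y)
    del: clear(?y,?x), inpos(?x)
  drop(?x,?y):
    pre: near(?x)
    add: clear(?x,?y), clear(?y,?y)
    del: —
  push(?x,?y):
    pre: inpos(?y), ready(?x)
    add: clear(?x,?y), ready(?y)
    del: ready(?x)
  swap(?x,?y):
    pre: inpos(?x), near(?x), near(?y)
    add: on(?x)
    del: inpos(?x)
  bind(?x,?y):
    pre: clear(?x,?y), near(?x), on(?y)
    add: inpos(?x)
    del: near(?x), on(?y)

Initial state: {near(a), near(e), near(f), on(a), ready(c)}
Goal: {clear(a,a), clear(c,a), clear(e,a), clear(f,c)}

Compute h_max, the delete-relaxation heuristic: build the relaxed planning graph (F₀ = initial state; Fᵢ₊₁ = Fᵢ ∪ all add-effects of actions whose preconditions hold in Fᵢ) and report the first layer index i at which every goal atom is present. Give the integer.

3

F0 = init (5 atoms)
F1 = F0 ∪ {clear(a,a), clear(a,c), clear(a,d), clear(a,e), clear(a,f), clear(c,c), clear(d,d), clear(e,a), clear(e,c), clear(e,d), clear(e,e), clear(e,f), clear(f,a), clear(f,c), clear(f,d), clear(f,e), clear(f,f)}  (22 atoms)
F2 = F1 ∪ {inpos(a), inpos(e), inpos(f)}  (25 atoms)
F3 = F2 ∪ {clear(c,a), clear(c,e), clear(c,f), on(e), on(f), ready(a), ready(e), ready(f)}  (33 atoms)
goal ⊆ F3  ⇒  h_max = 3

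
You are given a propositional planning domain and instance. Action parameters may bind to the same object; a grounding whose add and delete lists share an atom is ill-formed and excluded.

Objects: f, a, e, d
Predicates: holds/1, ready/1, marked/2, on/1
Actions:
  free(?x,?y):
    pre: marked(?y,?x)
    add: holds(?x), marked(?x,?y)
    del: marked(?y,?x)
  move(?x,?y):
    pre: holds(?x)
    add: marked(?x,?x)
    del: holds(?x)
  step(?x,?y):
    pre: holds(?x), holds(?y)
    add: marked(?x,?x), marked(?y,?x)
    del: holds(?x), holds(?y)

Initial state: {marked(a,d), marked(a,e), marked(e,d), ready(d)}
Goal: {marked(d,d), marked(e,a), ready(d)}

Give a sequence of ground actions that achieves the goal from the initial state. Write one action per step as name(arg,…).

free(e,a); free(d,a); move(d,f)

1. free(e,a)  →  {holds(e), marked(a,d), marked(e,a), marked(e,d), ready(d)}
2. free(d,a)  →  {holds(d), holds(e), marked(d,a), marked(e,a), marked(e,d), ready(d)}
3. move(d,f)  →  {holds(e), marked(d,a), marked(d,d), marked(e,a), marked(e,d), ready(d)}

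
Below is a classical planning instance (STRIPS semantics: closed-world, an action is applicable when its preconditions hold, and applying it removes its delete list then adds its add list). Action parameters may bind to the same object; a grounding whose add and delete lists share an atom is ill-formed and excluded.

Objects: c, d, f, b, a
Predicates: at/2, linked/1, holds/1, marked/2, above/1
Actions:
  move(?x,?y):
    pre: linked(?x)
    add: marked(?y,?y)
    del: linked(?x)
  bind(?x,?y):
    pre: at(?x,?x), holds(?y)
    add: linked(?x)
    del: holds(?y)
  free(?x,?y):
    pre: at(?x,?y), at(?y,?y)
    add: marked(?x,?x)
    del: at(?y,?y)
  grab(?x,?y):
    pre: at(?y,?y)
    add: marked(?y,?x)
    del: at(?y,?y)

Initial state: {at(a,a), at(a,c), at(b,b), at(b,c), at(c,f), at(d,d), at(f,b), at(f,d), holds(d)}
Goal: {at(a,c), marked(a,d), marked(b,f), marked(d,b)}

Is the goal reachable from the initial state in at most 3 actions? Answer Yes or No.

1. grab(d,a)  →  {at(a,c), at(b,b), at(b,c), at(c,f), at(d,d), at(f,b), at(f,d), holds(d), marked(a,d)}
2. grab(f,b)  →  {at(a,c), at(b,c), at(c,f), at(d,d), at(f,b), at(f,d), holds(d), marked(a,d), marked(b,f)}
3. grab(b,d)  →  {at(a,c), at(b,c), at(c,f), at(f,b), at(f,d), holds(d), marked(a,d), marked(b,f), marked(d,b)}
optimal plan length = 3; 3 ≤ 3

Yes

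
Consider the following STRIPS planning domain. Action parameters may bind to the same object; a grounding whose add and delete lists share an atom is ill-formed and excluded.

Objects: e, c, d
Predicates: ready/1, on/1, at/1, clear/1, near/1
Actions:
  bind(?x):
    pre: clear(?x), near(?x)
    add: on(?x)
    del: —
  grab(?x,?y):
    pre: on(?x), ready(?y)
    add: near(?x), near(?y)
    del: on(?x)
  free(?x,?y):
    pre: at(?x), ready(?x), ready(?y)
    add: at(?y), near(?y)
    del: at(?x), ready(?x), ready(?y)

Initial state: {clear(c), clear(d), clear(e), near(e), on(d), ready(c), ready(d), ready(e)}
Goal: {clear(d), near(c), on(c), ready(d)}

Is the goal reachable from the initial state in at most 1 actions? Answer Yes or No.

No

1. grab(d,c)  →  {clear(c), clear(d), clear(e), near(c), near(d), near(e), ready(c), ready(d), ready(e)}
2. bind(c)  →  {clear(c), clear(d), clear(e), near(c), near(d), near(e), on(c), ready(c), ready(d), ready(e)}
optimal plan length = 2; 2 > 1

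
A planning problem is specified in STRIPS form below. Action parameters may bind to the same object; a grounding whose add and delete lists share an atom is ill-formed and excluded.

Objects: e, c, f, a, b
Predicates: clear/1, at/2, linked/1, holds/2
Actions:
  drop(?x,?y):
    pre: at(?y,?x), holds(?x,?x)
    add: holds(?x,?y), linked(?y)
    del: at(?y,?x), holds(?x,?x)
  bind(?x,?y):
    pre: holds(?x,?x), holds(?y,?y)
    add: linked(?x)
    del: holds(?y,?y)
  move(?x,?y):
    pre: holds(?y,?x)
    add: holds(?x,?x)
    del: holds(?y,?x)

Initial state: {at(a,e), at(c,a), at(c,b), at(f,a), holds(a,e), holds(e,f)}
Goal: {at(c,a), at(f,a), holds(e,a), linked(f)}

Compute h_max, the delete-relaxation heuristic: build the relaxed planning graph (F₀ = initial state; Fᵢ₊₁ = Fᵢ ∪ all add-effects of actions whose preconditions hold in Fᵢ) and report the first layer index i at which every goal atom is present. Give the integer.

F0 = init (6 atoms)
F1 = F0 ∪ {holds(e,e), holds(f,f)}  (8 atoms)
F2 = F1 ∪ {holds(e,a), linked(a), linked(e), linked(f)}  (12 atoms)
goal ⊆ F2  ⇒  h_max = 2

2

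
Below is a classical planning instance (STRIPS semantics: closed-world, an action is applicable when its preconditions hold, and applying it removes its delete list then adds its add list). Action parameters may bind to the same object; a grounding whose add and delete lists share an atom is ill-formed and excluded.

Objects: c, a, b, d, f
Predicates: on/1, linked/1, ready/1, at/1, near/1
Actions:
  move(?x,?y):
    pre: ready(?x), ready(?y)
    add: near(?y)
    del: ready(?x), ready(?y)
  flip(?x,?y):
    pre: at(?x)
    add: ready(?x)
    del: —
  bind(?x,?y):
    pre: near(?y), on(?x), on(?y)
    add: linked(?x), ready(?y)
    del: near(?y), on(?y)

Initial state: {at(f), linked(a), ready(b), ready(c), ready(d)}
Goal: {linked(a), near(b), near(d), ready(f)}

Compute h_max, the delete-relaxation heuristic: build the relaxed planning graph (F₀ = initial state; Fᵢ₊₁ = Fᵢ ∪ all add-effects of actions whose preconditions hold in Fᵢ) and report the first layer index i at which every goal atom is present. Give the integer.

F0 = init (5 atoms)
F1 = F0 ∪ {near(b), near(c), near(d), ready(f)}  (9 atoms)
goal ⊆ F1  ⇒  h_max = 1

1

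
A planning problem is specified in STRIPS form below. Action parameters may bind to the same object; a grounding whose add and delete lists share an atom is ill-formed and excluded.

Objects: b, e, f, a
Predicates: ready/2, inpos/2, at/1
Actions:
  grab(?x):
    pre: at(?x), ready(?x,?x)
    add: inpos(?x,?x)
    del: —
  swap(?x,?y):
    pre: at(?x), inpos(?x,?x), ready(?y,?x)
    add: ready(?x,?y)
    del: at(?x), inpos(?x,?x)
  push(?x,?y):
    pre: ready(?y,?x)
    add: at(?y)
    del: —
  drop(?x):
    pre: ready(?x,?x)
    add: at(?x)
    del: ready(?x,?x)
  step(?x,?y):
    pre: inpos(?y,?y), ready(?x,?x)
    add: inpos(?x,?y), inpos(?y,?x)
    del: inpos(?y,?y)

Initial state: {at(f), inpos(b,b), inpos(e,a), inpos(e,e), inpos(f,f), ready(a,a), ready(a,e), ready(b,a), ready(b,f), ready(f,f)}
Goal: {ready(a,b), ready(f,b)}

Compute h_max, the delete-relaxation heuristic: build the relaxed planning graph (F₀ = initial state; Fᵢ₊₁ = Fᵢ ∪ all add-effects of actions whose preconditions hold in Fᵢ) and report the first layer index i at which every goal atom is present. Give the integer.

3

F0 = init (10 atoms)
F1 = F0 ∪ {at(a), at(b), inpos(a,b), inpos(a,e), inpos(a,f), inpos(b,a), inpos(b,f), inpos(e,f), inpos(f,a), inpos(f,b), inpos(f,e), ready(f,b)}  (22 atoms)
F2 = F1 ∪ {inpos(a,a)}  (23 atoms)
F3 = F2 ∪ {ready(a,b)}  (24 atoms)
goal ⊆ F3  ⇒  h_max = 3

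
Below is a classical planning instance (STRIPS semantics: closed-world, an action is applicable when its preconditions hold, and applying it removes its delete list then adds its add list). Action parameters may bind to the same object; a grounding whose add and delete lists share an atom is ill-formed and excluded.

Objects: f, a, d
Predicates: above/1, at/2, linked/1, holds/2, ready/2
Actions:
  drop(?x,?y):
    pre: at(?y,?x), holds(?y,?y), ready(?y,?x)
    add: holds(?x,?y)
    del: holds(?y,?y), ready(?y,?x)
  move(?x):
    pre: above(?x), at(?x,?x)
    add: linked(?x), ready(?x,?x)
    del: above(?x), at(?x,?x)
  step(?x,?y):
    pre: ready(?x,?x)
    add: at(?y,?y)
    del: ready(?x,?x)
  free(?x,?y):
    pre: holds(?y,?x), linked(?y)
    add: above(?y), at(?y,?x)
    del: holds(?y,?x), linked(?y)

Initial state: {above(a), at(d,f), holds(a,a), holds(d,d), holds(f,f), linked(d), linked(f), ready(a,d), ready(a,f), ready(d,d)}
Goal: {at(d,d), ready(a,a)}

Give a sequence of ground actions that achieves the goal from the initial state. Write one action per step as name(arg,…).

step(d,a); move(a); free(d,d)

1. step(d,a)  →  {above(a), at(a,a), at(d,f), holds(a,a), holds(d,d), holds(f,f), linked(d), linked(f), ready(a,d), ready(a,f)}
2. move(a)  →  {at(d,f), holds(a,a), holds(d,d), holds(f,f), linked(a), linked(d), linked(f), ready(a,a), ready(a,d), ready(a,f)}
3. free(d,d)  →  {above(d), at(d,d), at(d,f), holds(a,a), holds(f,f), linked(a), linked(f), ready(a,a), ready(a,d), ready(a,f)}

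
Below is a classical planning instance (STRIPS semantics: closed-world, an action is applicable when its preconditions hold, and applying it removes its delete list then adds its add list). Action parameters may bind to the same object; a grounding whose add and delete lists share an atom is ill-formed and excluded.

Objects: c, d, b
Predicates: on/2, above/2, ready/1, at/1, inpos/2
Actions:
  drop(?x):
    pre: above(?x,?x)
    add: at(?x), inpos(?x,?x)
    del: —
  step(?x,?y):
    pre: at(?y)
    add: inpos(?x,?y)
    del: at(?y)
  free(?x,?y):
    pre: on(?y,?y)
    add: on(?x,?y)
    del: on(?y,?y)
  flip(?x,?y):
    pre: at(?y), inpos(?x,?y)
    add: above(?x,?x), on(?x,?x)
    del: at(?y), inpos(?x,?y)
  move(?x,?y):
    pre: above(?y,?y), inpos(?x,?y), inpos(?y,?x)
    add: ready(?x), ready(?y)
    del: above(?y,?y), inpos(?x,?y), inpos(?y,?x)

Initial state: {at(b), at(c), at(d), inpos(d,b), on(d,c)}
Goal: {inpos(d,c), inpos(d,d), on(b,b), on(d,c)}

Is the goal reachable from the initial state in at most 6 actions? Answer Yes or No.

1. step(d,c)  →  {at(b), at(d), inpos(d,b), inpos(d,c), on(d,c)}
2. step(b,d)  →  {at(b), inpos(b,d), inpos(d,b), inpos(d,c), on(d,c)}
3. flip(d,b)  →  {above(d,d), inpos(b,d), inpos(d,c), on(d,c), on(d,d)}
4. drop(d)  →  {above(d,d), at(d), inpos(b,d), inpos(d,c), inpos(d,d), on(d,c), on(d,d)}
5. flip(b,d)  →  {above(b,b), above(d,d), inpos(d,c), inpos(d,d), on(b,b), on(d,c), on(d,d)}
optimal plan length = 5; 5 ≤ 6

Yes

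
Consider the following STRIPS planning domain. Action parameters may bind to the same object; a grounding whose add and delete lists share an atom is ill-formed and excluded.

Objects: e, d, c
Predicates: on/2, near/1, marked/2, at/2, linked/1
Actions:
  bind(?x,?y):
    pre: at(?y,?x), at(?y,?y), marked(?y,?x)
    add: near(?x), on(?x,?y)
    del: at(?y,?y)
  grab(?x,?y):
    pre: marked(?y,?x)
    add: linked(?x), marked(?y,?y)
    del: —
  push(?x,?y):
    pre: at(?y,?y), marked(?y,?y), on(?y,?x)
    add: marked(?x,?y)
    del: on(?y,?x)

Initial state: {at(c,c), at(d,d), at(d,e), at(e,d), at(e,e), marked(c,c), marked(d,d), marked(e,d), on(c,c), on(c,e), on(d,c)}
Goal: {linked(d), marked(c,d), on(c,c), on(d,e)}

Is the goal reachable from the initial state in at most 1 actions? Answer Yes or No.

1. bind(d,e)  →  {at(c,c), at(d,d), at(d,e), at(e,d), marked(c,c), marked(d,d), marked(e,d), near(d), on(c,c), on(c,e), on(d,c), on(d,e)}
2. grab(d,e)  →  {at(c,c), at(d,d), at(d,e), at(e,d), linked(d), marked(c,c), marked(d,d), marked(e,d), marked(e,e), near(d), on(c,c), on(c,e), on(d,c), on(d,e)}
3. push(c,d)  →  {at(c,c), at(d,d), at(d,e), at(e,d), linked(d), marked(c,c), marked(c,d), marked(d,d), marked(e,d), marked(e,e), near(d), on(c,c), on(c,e), on(d,e)}
optimal plan length = 3; 3 > 1

No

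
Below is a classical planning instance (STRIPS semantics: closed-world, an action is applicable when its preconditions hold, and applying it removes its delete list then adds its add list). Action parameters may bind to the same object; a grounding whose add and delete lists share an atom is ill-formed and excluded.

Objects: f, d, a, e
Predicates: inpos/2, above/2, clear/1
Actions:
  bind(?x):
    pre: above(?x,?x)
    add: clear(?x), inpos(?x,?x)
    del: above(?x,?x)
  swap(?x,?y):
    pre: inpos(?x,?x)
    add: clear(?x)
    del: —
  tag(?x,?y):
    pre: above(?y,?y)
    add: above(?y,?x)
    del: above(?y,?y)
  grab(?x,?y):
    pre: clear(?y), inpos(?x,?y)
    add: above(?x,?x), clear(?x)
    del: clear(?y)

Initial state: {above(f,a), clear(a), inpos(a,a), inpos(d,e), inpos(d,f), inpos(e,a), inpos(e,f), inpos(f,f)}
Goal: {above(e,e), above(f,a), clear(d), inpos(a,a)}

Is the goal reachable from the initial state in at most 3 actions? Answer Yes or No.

1. grab(e,a)  →  {above(e,e), above(f,a), clear(e), inpos(a,a), inpos(d,e), inpos(d,f), inpos(e,a), inpos(e,f), inpos(f,f)}
2. grab(d,e)  →  {above(d,d), above(e,e), above(f,a), clear(d), inpos(a,a), inpos(d,e), inpos(d,f), inpos(e,a), inpos(e,f), inpos(f,f)}
optimal plan length = 2; 2 ≤ 3

Yes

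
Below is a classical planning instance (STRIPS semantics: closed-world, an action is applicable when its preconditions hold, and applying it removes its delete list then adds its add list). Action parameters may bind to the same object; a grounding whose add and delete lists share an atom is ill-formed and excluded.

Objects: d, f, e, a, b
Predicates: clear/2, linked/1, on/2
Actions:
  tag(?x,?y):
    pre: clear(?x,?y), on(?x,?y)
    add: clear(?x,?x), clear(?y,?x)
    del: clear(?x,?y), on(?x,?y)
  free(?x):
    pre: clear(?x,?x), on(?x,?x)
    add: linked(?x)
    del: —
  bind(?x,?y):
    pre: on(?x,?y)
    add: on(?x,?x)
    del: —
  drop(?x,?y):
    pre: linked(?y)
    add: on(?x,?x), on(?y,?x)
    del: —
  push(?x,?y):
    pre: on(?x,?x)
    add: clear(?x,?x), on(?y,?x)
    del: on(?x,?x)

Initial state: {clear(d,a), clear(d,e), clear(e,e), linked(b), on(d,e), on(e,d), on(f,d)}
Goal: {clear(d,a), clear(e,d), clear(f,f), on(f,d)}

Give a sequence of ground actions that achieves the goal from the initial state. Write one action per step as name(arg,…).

tag(d,e); bind(f,d); push(f,d)

1. tag(d,e)  →  {clear(d,a), clear(d,d), clear(e,d), clear(e,e), linked(b), on(e,d), on(f,d)}
2. bind(f,d)  →  {clear(d,a), clear(d,d), clear(e,d), clear(e,e), linked(b), on(e,d), on(f,d), on(f,f)}
3. push(f,d)  →  {clear(d,a), clear(d,d), clear(e,d), clear(e,e), clear(f,f), linked(b), on(d,f), on(e,d), on(f,d)}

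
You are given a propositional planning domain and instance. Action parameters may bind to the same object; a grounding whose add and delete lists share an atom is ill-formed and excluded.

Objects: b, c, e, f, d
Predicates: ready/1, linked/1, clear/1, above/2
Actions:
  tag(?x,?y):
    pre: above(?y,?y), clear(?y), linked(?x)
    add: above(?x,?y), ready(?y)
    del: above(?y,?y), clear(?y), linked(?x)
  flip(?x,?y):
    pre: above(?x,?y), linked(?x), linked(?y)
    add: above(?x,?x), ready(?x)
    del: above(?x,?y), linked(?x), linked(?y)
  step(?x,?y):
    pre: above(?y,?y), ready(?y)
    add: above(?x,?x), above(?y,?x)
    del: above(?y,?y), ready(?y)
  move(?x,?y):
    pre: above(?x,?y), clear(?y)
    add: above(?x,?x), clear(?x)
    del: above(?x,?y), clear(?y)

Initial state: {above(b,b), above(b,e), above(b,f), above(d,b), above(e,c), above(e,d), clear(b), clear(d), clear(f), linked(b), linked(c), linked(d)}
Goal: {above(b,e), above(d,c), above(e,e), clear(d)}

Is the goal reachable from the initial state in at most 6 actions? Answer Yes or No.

Yes

1. tag(c,b)  →  {above(b,e), above(b,f), above(c,b), above(d,b), above(e,c), above(e,d), clear(d), clear(f), linked(b), linked(d), ready(b)}
2. flip(d,b)  →  {above(b,e), above(b,f), above(c,b), above(d,d), above(e,c), above(e,d), clear(d), clear(f), ready(b), ready(d)}
3. step(c,d)  →  {above(b,e), above(b,f), above(c,b), above(c,c), above(d,c), above(e,c), above(e,d), clear(d), clear(f), ready(b)}
4. move(b,f)  →  {above(b,b), above(b,e), above(c,b), above(c,c), above(d,c), above(e,c), above(e,d), clear(b), clear(d), ready(b)}
5. step(e,b)  →  {above(b,e), above(c,b), above(c,c), above(d,c), above(e,c), above(e,d), above(e,e), clear(b), clear(d)}
optimal plan length = 5; 5 ≤ 6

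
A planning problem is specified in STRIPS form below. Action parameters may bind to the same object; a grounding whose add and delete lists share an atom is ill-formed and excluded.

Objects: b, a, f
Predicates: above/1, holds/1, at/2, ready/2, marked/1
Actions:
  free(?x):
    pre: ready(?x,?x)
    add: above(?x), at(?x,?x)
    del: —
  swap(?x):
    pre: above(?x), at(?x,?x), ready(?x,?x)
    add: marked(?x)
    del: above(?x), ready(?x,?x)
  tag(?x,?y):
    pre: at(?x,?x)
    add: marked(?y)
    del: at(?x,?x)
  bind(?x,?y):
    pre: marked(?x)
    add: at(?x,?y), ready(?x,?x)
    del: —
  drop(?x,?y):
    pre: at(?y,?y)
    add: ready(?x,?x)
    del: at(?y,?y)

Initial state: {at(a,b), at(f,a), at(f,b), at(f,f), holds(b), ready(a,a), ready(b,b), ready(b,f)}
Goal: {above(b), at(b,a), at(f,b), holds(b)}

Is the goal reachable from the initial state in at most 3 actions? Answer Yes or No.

Yes

1. free(b)  →  {above(b), at(a,b), at(b,b), at(f,a), at(f,b), at(f,f), holds(b), ready(a,a), ready(b,b), ready(b,f)}
2. tag(b,b)  →  {above(b), at(a,b), at(f,a), at(f,b), at(f,f), holds(b), marked(b), ready(a,a), ready(b,b), ready(b,f)}
3. bind(b,a)  →  {above(b), at(a,b), at(b,a), at(f,a), at(f,b), at(f,f), holds(b), marked(b), ready(a,a), ready(b,b), ready(b,f)}
optimal plan length = 3; 3 ≤ 3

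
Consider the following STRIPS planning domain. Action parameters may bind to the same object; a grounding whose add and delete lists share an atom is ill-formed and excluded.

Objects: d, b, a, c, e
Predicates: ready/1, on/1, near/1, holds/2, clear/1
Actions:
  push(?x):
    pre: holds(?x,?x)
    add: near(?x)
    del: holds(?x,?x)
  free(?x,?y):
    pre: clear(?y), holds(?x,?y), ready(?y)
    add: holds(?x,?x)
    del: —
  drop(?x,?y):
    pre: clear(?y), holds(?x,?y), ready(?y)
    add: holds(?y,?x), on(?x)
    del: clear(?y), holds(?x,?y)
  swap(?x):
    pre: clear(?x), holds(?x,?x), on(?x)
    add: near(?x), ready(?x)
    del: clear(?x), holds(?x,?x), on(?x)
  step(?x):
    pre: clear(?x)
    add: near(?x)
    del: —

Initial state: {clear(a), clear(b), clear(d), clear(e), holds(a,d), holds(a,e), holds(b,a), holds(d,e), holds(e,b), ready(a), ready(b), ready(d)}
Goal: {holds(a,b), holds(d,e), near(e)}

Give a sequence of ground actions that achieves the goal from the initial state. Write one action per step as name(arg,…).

drop(b,a); step(e)

1. drop(b,a)  →  {clear(b), clear(d), clear(e), holds(a,b), holds(a,d), holds(a,e), holds(d,e), holds(e,b), on(b), ready(a), ready(b), ready(d)}
2. step(e)  →  {clear(b), clear(d), clear(e), holds(a,b), holds(a,d), holds(a,e), holds(d,e), holds(e,b), near(e), on(b), ready(a), ready(b), ready(d)}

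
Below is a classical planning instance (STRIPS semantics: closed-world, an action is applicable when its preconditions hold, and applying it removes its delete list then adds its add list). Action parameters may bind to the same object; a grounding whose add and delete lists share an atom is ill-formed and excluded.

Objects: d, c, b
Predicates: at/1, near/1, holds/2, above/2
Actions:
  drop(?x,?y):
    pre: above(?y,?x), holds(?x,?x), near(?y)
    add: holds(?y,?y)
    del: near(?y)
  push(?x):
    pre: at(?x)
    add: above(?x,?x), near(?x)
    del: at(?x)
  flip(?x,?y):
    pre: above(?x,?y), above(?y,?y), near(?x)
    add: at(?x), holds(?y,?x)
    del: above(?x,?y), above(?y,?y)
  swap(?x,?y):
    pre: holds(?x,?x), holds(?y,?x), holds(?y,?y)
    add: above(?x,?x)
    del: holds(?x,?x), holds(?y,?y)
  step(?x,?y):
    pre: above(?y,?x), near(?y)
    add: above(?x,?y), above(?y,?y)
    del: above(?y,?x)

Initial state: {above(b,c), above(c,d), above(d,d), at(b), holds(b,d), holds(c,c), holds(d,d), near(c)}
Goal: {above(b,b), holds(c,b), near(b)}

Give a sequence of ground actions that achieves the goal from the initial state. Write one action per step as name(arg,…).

1. push(b)  →  {above(b,b), above(b,c), above(c,d), above(d,d), holds(b,d), holds(c,c), holds(d,d), near(b), near(c)}
2. swap(c,c)  →  {above(b,b), above(b,c), above(c,c), above(c,d), above(d,d), holds(b,d), holds(d,d), near(b), near(c)}
3. flip(b,c)  →  {above(b,b), above(c,d), above(d,d), at(b), holds(b,d), holds(c,b), holds(d,d), near(b), near(c)}

push(b); swap(c,c); flip(b,c)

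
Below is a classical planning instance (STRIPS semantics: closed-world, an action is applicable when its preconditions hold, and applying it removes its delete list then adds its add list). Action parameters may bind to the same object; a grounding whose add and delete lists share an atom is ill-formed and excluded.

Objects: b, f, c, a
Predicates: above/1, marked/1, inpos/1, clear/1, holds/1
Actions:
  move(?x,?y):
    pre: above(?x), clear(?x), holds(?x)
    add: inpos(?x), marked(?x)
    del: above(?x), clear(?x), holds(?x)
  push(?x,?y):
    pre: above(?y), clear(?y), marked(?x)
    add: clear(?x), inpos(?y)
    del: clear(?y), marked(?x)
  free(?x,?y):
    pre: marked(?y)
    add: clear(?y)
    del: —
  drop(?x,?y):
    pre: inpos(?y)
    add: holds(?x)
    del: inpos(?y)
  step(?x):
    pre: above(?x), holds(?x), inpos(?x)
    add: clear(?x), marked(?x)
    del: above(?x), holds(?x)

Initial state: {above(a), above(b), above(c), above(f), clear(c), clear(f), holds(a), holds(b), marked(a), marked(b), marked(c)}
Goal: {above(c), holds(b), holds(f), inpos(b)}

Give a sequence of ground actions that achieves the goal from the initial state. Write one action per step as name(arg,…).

1. push(b,f)  →  {above(a), above(b), above(c), above(f), clear(b), clear(c), holds(a), holds(b), inpos(f), marked(a), marked(c)}
2. push(c,b)  →  {above(a), above(b), above(c), above(f), clear(c), holds(a), holds(b), inpos(b), inpos(f), marked(a)}
3. drop(f,f)  →  {above(a), above(b), above(c), above(f), clear(c), holds(a), holds(b), holds(f), inpos(b), marked(a)}

push(b,f); push(c,b); drop(f,f)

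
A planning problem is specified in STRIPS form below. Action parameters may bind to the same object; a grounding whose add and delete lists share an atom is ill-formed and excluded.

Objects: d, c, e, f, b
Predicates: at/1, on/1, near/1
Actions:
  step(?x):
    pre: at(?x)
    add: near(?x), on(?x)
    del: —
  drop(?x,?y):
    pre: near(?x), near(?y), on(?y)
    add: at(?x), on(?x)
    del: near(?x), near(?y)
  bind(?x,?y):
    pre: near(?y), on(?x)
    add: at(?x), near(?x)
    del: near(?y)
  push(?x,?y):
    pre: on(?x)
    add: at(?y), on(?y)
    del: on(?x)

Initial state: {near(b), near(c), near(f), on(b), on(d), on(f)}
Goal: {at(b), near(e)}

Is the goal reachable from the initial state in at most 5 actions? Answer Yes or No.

1. drop(b,f)  →  {at(b), near(c), on(b), on(d), on(f)}
2. push(d,e)  →  {at(b), at(e), near(c), on(b), on(e), on(f)}
3. step(e)  →  {at(b), at(e), near(c), near(e), on(b), on(e), on(f)}
optimal plan length = 3; 3 ≤ 5

Yes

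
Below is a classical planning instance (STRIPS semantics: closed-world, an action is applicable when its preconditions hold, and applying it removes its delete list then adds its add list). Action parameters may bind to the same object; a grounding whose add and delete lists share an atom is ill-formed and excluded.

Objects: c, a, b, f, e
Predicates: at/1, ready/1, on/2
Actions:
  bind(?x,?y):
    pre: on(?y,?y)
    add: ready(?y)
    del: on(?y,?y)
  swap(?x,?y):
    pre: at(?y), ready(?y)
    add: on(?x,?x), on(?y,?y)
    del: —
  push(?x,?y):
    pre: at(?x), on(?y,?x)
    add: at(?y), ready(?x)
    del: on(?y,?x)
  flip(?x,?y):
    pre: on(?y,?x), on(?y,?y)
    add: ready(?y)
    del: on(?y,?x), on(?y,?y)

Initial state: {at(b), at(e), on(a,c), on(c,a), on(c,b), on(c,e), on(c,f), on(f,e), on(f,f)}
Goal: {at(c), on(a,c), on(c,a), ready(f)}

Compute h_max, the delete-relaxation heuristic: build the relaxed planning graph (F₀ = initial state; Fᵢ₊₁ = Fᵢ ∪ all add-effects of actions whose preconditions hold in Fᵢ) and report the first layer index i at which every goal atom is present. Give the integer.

1

F0 = init (9 atoms)
F1 = F0 ∪ {at(c), at(f), ready(b), ready(e), ready(f)}  (14 atoms)
goal ⊆ F1  ⇒  h_max = 1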